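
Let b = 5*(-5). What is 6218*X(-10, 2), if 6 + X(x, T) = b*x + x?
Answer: 1455012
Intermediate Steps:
b = -25
X(x, T) = -6 - 24*x (X(x, T) = -6 + (-25*x + x) = -6 - 24*x)
6218*X(-10, 2) = 6218*(-6 - 24*(-10)) = 6218*(-6 + 240) = 6218*234 = 1455012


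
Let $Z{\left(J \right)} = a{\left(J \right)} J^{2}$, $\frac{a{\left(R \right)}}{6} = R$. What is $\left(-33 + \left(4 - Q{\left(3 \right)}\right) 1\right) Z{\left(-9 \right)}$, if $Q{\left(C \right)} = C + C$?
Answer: $153090$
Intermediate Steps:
$a{\left(R \right)} = 6 R$
$Q{\left(C \right)} = 2 C$
$Z{\left(J \right)} = 6 J^{3}$ ($Z{\left(J \right)} = 6 J J^{2} = 6 J^{3}$)
$\left(-33 + \left(4 - Q{\left(3 \right)}\right) 1\right) Z{\left(-9 \right)} = \left(-33 + \left(4 - 2 \cdot 3\right) 1\right) 6 \left(-9\right)^{3} = \left(-33 + \left(4 - 6\right) 1\right) 6 \left(-729\right) = \left(-33 + \left(4 - 6\right) 1\right) \left(-4374\right) = \left(-33 - 2\right) \left(-4374\right) = \left(-35\right) \left(-4374\right) = 153090$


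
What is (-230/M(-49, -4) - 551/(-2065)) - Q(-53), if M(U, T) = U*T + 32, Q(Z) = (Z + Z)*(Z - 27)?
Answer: -1996451461/235410 ≈ -8480.7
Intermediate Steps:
Q(Z) = 2*Z*(-27 + Z) (Q(Z) = (2*Z)*(-27 + Z) = 2*Z*(-27 + Z))
M(U, T) = 32 + T*U (M(U, T) = T*U + 32 = 32 + T*U)
(-230/M(-49, -4) - 551/(-2065)) - Q(-53) = (-230/(32 - 4*(-49)) - 551/(-2065)) - 2*(-53)*(-27 - 53) = (-230/(32 + 196) - 551*(-1/2065)) - 2*(-53)*(-80) = (-230/228 + 551/2065) - 1*8480 = (-230*1/228 + 551/2065) - 8480 = (-115/114 + 551/2065) - 8480 = -174661/235410 - 8480 = -1996451461/235410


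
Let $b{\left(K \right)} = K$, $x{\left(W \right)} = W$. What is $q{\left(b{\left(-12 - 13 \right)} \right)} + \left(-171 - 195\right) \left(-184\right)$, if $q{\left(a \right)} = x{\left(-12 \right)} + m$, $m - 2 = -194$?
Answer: $67140$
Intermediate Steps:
$m = -192$ ($m = 2 - 194 = -192$)
$q{\left(a \right)} = -204$ ($q{\left(a \right)} = -12 - 192 = -204$)
$q{\left(b{\left(-12 - 13 \right)} \right)} + \left(-171 - 195\right) \left(-184\right) = -204 + \left(-171 - 195\right) \left(-184\right) = -204 - -67344 = -204 + 67344 = 67140$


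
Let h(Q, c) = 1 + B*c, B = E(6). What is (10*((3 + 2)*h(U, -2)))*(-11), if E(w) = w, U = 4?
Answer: 6050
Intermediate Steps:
B = 6
h(Q, c) = 1 + 6*c
(10*((3 + 2)*h(U, -2)))*(-11) = (10*((3 + 2)*(1 + 6*(-2))))*(-11) = (10*(5*(1 - 12)))*(-11) = (10*(5*(-11)))*(-11) = (10*(-55))*(-11) = -550*(-11) = 6050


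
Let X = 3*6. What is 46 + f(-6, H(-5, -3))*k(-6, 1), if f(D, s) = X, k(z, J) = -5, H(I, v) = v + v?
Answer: -44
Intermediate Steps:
H(I, v) = 2*v
X = 18
f(D, s) = 18
46 + f(-6, H(-5, -3))*k(-6, 1) = 46 + 18*(-5) = 46 - 90 = -44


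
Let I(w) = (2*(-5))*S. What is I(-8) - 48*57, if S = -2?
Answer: -2716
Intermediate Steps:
I(w) = 20 (I(w) = (2*(-5))*(-2) = -10*(-2) = 20)
I(-8) - 48*57 = 20 - 48*57 = 20 - 2736 = -2716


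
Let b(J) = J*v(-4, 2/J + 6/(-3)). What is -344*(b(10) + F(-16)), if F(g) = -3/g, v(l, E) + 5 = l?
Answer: 61791/2 ≈ 30896.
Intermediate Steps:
v(l, E) = -5 + l
b(J) = -9*J (b(J) = J*(-5 - 4) = J*(-9) = -9*J)
-344*(b(10) + F(-16)) = -344*(-9*10 - 3/(-16)) = -344*(-90 - 3*(-1/16)) = -344*(-90 + 3/16) = -344*(-1437/16) = 61791/2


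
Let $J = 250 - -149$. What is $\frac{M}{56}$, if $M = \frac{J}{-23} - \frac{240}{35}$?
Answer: $- \frac{3897}{9016} \approx -0.43223$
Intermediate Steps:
$J = 399$ ($J = 250 + 149 = 399$)
$M = - \frac{3897}{161}$ ($M = \frac{399}{-23} - \frac{240}{35} = 399 \left(- \frac{1}{23}\right) - \frac{48}{7} = - \frac{399}{23} - \frac{48}{7} = - \frac{3897}{161} \approx -24.205$)
$\frac{M}{56} = - \frac{3897}{161 \cdot 56} = \left(- \frac{3897}{161}\right) \frac{1}{56} = - \frac{3897}{9016}$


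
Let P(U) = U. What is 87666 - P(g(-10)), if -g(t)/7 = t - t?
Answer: 87666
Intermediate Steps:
g(t) = 0 (g(t) = -7*(t - t) = -7*0 = 0)
87666 - P(g(-10)) = 87666 - 1*0 = 87666 + 0 = 87666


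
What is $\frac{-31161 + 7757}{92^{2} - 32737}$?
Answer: $\frac{23404}{24273} \approx 0.9642$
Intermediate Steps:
$\frac{-31161 + 7757}{92^{2} - 32737} = - \frac{23404}{8464 - 32737} = - \frac{23404}{-24273} = \left(-23404\right) \left(- \frac{1}{24273}\right) = \frac{23404}{24273}$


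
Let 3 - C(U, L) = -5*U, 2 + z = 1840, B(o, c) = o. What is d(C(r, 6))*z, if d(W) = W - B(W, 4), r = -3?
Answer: 0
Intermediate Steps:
z = 1838 (z = -2 + 1840 = 1838)
C(U, L) = 3 + 5*U (C(U, L) = 3 - (-5)*U = 3 + 5*U)
d(W) = 0 (d(W) = W - W = 0)
d(C(r, 6))*z = 0*1838 = 0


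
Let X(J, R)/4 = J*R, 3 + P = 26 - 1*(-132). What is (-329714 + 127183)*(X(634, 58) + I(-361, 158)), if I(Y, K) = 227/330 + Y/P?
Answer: -304747069324481/10230 ≈ -2.9790e+10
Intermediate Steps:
P = 155 (P = -3 + (26 - 1*(-132)) = -3 + (26 + 132) = -3 + 158 = 155)
I(Y, K) = 227/330 + Y/155
X(J, R) = 4*J*R (X(J, R) = 4*(J*R) = 4*J*R)
(-329714 + 127183)*(X(634, 58) + I(-361, 158)) = (-329714 + 127183)*(4*634*58 + (227/330 + (1/155)*(-361))) = -202531*(147088 + (227/330 - 361/155)) = -202531*(147088 - 16789/10230) = -202531*1504693451/10230 = -304747069324481/10230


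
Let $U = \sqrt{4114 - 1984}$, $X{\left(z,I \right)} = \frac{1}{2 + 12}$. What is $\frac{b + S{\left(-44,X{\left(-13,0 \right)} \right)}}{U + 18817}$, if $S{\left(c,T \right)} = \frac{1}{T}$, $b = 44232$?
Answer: $\frac{832576982}{354077359} - \frac{44246 \sqrt{2130}}{354077359} \approx 2.3456$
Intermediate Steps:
$X{\left(z,I \right)} = \frac{1}{14}$
$U = \sqrt{2130}$ ($U = \sqrt{4114 - 1984} = \sqrt{2130} \approx 46.152$)
$\frac{b + S{\left(-44,X{\left(-13,0 \right)} \right)}}{U + 18817} = \frac{44232 + \frac{1}{\frac{1}{14}}}{\sqrt{2130} + 18817} = \frac{44232 + 14}{18817 + \sqrt{2130}} = \frac{44246}{18817 + \sqrt{2130}}$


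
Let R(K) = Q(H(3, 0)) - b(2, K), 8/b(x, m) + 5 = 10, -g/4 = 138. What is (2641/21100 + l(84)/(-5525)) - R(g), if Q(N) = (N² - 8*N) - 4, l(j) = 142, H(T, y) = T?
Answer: 96523673/4663100 ≈ 20.699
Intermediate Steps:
g = -552 (g = -4*138 = -552)
b(x, m) = 8/5 (b(x, m) = 8/(-5 + 10) = 8/5)
Q(N) = -4 + N² - 8*N
R(K) = -103/5 (R(K) = (-4 + 3² - 8*3) - 1*8/5 = (-4 + 9 - 24) - 8/5 = -19 - 8/5 = -103/5)
(2641/21100 + l(84)/(-5525)) - R(g) = (2641/21100 + 142/(-5525)) - 1*(-103/5) = (2641*(1/21100) + 142*(-1/5525)) + 103/5 = (2641/21100 - 142/5525) + 103/5 = 463813/4663100 + 103/5 = 96523673/4663100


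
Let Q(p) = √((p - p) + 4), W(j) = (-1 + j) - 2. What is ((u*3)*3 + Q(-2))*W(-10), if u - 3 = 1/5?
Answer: -2002/5 ≈ -400.40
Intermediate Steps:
W(j) = -3 + j
u = 16/5 (u = 3 + 1/5 = 3 + ⅕ = 16/5 ≈ 3.2000)
Q(p) = 2 (Q(p) = √(0 + 4) = √4 = 2)
((u*3)*3 + Q(-2))*W(-10) = (((16/5)*3)*3 + 2)*(-3 - 10) = ((48/5)*3 + 2)*(-13) = (144/5 + 2)*(-13) = (154/5)*(-13) = -2002/5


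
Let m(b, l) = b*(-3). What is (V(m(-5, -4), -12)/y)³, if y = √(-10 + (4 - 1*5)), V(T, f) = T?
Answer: 3375*I*√11/121 ≈ 92.509*I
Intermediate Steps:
m(b, l) = -3*b
y = I*√11 (y = √(-10 + (4 - 5)) = √(-10 - 1) = √(-11) = I*√11 ≈ 3.3166*I)
(V(m(-5, -4), -12)/y)³ = ((-3*(-5))/((I*√11)))³ = (15*(-I*√11/11))³ = (-15*I*√11/11)³ = 3375*I*√11/121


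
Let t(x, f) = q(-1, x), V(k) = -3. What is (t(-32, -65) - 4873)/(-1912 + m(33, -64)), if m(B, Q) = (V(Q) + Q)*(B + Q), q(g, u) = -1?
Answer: -4874/165 ≈ -29.539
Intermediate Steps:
t(x, f) = -1
m(B, Q) = (-3 + Q)*(B + Q)
(t(-32, -65) - 4873)/(-1912 + m(33, -64)) = (-1 - 4873)/(-1912 + ((-64)² - 3*33 - 3*(-64) + 33*(-64))) = -4874/(-1912 + (4096 - 99 + 192 - 2112)) = -4874/(-1912 + 2077) = -4874/165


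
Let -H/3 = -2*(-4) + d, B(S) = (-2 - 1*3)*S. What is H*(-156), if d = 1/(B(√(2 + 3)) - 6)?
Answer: 336024/89 - 2340*√5/89 ≈ 3716.8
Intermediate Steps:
B(S) = -5*S (B(S) = (-2 - 3)*S = -5*S)
d = 1/(-6 - 5*√5) (d = 1/(-5*√(2 + 3) - 6) = 1/(-5*√5 - 6) = 1/(-6 - 5*√5) ≈ -0.058206)
H = -2154/89 + 15*√5/89 (H = -3*(-2*(-4) + (6/89 - 5*√5/89)) = -3*(8 + (6/89 - 5*√5/89)) = -3*(718/89 - 5*√5/89) = -2154/89 + 15*√5/89 ≈ -23.825)
H*(-156) = (-2154/89 + 15*√5/89)*(-156) = 336024/89 - 2340*√5/89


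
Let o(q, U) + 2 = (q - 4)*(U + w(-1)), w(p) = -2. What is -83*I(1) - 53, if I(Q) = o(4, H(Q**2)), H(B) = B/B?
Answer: 113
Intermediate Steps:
H(B) = 1
o(q, U) = -2 + (-4 + q)*(-2 + U) (o(q, U) = -2 + (q - 4)*(U - 2) = -2 + (-4 + q)*(-2 + U))
I(Q) = -2 (I(Q) = 6 - 4*1 - 2*4 + 1*4 = 6 - 4 - 8 + 4 = -2)
-83*I(1) - 53 = -83*(-2) - 53 = 166 - 53 = 113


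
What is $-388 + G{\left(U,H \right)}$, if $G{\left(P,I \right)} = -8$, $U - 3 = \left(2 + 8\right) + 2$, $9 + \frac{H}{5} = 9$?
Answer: $-396$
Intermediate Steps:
$H = 0$ ($H = -45 + 5 \cdot 9 = -45 + 45 = 0$)
$U = 15$ ($U = 3 + \left(\left(2 + 8\right) + 2\right) = 3 + \left(10 + 2\right) = 3 + 12 = 15$)
$-388 + G{\left(U,H \right)} = -388 - 8 = -396$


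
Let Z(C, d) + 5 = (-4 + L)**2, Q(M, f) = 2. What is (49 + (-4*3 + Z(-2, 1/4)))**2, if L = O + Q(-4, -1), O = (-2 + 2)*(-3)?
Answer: 1296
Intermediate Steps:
O = 0 (O = 0*(-3) = 0)
L = 2 (L = 0 + 2 = 2)
Z(C, d) = -1 (Z(C, d) = -5 + (-4 + 2)**2 = -5 + (-2)**2 = -5 + 4 = -1)
(49 + (-4*3 + Z(-2, 1/4)))**2 = (49 + (-4*3 - 1))**2 = (49 + (-12 - 1))**2 = (49 - 13)**2 = 36**2 = 1296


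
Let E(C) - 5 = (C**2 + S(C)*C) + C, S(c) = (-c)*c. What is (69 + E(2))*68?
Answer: 4896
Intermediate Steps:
S(c) = -c**2
E(C) = 5 + C + C**2 - C**3 (E(C) = 5 + ((C**2 + (-C**2)*C) + C) = 5 + ((C**2 - C**3) + C) = 5 + (C + C**2 - C**3) = 5 + C + C**2 - C**3)
(69 + E(2))*68 = (69 + (5 + 2 + 2**2 - 1*2**3))*68 = (69 + (5 + 2 + 4 - 1*8))*68 = (69 + (5 + 2 + 4 - 8))*68 = (69 + 3)*68 = 72*68 = 4896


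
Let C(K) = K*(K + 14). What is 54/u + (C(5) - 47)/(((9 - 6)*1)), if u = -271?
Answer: 4282/271 ≈ 15.801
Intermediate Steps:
C(K) = K*(14 + K)
54/u + (C(5) - 47)/(((9 - 6)*1)) = 54/(-271) + (5*(14 + 5) - 47)/(((9 - 6)*1)) = 54*(-1/271) + (5*19 - 47)/((3*1)) = -54/271 + (95 - 47)/3 = -54/271 + 48*(1/3) = -54/271 + 16 = 4282/271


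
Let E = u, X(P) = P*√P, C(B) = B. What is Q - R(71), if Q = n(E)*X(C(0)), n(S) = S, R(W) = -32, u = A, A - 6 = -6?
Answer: 32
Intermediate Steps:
A = 0 (A = 6 - 6 = 0)
u = 0
X(P) = P^(3/2)
E = 0
Q = 0 (Q = 0*0^(3/2) = 0*0 = 0)
Q - R(71) = 0 - 1*(-32) = 0 + 32 = 32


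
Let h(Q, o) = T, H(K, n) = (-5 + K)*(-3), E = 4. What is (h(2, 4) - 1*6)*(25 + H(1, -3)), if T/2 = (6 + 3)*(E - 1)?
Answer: 1776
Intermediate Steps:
H(K, n) = 15 - 3*K
T = 54 (T = 2*((6 + 3)*(4 - 1)) = 2*(9*3) = 2*27 = 54)
h(Q, o) = 54
(h(2, 4) - 1*6)*(25 + H(1, -3)) = (54 - 1*6)*(25 + (15 - 3*1)) = (54 - 6)*(25 + (15 - 3)) = 48*(25 + 12) = 48*37 = 1776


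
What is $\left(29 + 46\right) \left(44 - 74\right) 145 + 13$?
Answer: $-326237$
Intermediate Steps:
$\left(29 + 46\right) \left(44 - 74\right) 145 + 13 = 75 \left(-30\right) 145 + 13 = \left(-2250\right) 145 + 13 = -326250 + 13 = -326237$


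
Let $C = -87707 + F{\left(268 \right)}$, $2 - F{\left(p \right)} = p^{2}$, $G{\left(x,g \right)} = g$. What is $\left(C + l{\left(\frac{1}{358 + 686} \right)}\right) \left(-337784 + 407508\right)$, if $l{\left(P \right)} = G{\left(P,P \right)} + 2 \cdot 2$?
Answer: $- \frac{2903030189669}{261} \approx -1.1123 \cdot 10^{10}$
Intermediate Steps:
$F{\left(p \right)} = 2 - p^{2}$
$C = -159529$ ($C = -87707 + \left(2 - 268^{2}\right) = -87707 + \left(2 - 71824\right) = -87707 - 71822 = -159529$)
$l{\left(P \right)} = 4 + P$ ($l{\left(P \right)} = P + 2 \cdot 2 = P + 4 = 4 + P$)
$\left(C + l{\left(\frac{1}{358 + 686} \right)}\right) \left(-337784 + 407508\right) = \left(-159529 + \left(4 + \frac{1}{358 + 686}\right)\right) \left(-337784 + 407508\right) = \left(-159529 + \left(4 + \frac{1}{1044}\right)\right) 69724 = \left(-159529 + \frac{4177}{1044}\right) 69724 = \left(- \frac{166544099}{1044}\right) 69724 = - \frac{2903030189669}{261}$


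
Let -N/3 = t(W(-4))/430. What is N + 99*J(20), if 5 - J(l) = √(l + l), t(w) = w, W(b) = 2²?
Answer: 106419/215 - 198*√10 ≈ -131.16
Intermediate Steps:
W(b) = 4
J(l) = 5 - √2*√l (J(l) = 5 - √(l + l) = 5 - √(2*l) = 5 - √2*√l)
N = -6/215 (N = -12/430 = -3*2/215 = -6/215 ≈ -0.027907)
N + 99*J(20) = -6/215 + 99*(5 - √2*√20) = -6/215 + 99*(5 - √2*2*√5) = -6/215 + 99*(5 - 2*√10) = -6/215 + (495 - 198*√10) = 106419/215 - 198*√10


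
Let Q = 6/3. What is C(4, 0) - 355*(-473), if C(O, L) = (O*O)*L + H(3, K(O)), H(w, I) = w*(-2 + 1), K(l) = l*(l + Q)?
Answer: 167912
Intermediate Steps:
Q = 2 (Q = 6*(⅓) = 2)
K(l) = l*(2 + l) (K(l) = l*(l + 2) = l*(2 + l))
H(w, I) = -w (H(w, I) = w*(-1) = -w)
C(O, L) = -3 + L*O² (C(O, L) = (O*O)*L - 1*3 = O²*L - 3 = L*O² - 3 = -3 + L*O²)
C(4, 0) - 355*(-473) = (-3 + 0*4²) - 355*(-473) = (-3 + 0*16) + 167915 = (-3 + 0) + 167915 = -3 + 167915 = 167912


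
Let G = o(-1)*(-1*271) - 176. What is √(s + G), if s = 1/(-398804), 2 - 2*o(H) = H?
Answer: I*√23160874404031/199402 ≈ 24.135*I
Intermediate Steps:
o(H) = 1 - H/2
s = -1/398804 ≈ -2.5075e-6
G = -1165/2 (G = (1 - ½*(-1))*(-1*271) - 176 = (1 + ½)*(-271) - 176 = (3/2)*(-271) - 176 = -813/2 - 176 = -1165/2 ≈ -582.50)
√(s + G) = √(-1/398804 - 1165/2) = √(-232303331/398804) = I*√23160874404031/199402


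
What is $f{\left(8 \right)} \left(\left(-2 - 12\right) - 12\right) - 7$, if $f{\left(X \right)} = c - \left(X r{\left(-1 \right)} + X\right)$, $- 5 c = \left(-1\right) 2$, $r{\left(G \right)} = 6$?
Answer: $\frac{7193}{5} \approx 1438.6$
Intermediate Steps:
$c = \frac{2}{5}$ ($c = - \frac{\left(-1\right) 2}{5} = \left(- \frac{1}{5}\right) \left(-2\right) = \frac{2}{5} \approx 0.4$)
$f{\left(X \right)} = \frac{2}{5} - 7 X$ ($f{\left(X \right)} = \frac{2}{5} - \left(X 6 + X\right) = \frac{2}{5} - \left(6 X + X\right) = \frac{2}{5} - 7 X$)
$f{\left(8 \right)} \left(\left(-2 - 12\right) - 12\right) - 7 = \left(\frac{2}{5} - 56\right) \left(\left(-2 - 12\right) - 12\right) - 7 = \left(\frac{2}{5} - 56\right) \left(-14 - 12\right) - 7 = \left(- \frac{278}{5}\right) \left(-26\right) - 7 = \frac{7228}{5} - 7 = \frac{7193}{5}$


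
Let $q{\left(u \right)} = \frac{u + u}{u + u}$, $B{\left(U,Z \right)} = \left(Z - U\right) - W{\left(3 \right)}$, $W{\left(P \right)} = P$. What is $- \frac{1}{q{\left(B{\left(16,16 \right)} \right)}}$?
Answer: $-1$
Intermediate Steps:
$B{\left(U,Z \right)} = -3 + Z - U$ ($B{\left(U,Z \right)} = \left(Z - U\right) - 3 = -3 + Z - U$)
$q{\left(u \right)} = 1$ ($q{\left(u \right)} = \frac{2 u}{2 u} = 2 u \frac{1}{2 u} = 1$)
$- \frac{1}{q{\left(B{\left(16,16 \right)} \right)}} = - 1^{-1} = \left(-1\right) 1 = -1$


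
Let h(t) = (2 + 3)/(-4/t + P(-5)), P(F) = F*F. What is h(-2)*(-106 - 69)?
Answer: -875/27 ≈ -32.407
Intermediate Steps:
P(F) = F²
h(t) = 5/(25 - 4/t) (h(t) = (2 + 3)/(-4/t + (-5)²) = 5/(-4/t + 25) = 5/(25 - 4/t))
h(-2)*(-106 - 69) = (5*(-2)/(-4 + 25*(-2)))*(-106 - 69) = (5*(-2)/(-4 - 50))*(-175) = (5*(-2)/(-54))*(-175) = (5*(-2)*(-1/54))*(-175) = (5/27)*(-175) = -875/27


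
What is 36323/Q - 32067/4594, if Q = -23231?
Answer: -911816339/106723214 ≈ -8.5437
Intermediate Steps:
36323/Q - 32067/4594 = 36323/(-23231) - 32067/4594 = 36323*(-1/23231) - 32067*1/4594 = -36323/23231 - 32067/4594 = -911816339/106723214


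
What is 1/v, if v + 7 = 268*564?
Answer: 1/151145 ≈ 6.6162e-6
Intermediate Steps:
v = 151145 (v = -7 + 268*564 = -7 + 151152 = 151145)
1/v = 1/151145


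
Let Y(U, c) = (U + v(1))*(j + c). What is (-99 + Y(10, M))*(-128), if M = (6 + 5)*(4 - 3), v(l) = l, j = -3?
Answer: 1408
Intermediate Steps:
M = 11 (M = 11*1 = 11)
Y(U, c) = (1 + U)*(-3 + c) (Y(U, c) = (U + 1)*(-3 + c) = (1 + U)*(-3 + c))
(-99 + Y(10, M))*(-128) = (-99 + (-3 + 11 - 3*10 + 10*11))*(-128) = (-99 + (-3 + 11 - 30 + 110))*(-128) = (-99 + 88)*(-128) = -11*(-128) = 1408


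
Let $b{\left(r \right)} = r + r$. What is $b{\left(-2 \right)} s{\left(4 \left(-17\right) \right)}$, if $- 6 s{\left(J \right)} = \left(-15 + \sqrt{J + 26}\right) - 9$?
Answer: $-16 + \frac{2 i \sqrt{42}}{3} \approx -16.0 + 4.3205 i$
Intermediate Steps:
$s{\left(J \right)} = 4 - \frac{\sqrt{26 + J}}{6}$ ($s{\left(J \right)} = - \frac{\left(-15 + \sqrt{J + 26}\right) - 9}{6} = - \frac{\left(-15 + \sqrt{26 + J}\right) - 9}{6} = - \frac{-24 + \sqrt{26 + J}}{6} = 4 - \frac{\sqrt{26 + J}}{6}$)
$b{\left(r \right)} = 2 r$
$b{\left(-2 \right)} s{\left(4 \left(-17\right) \right)} = 2 \left(-2\right) \left(4 - \frac{\sqrt{26 + 4 \left(-17\right)}}{6}\right) = - 4 \left(4 - \frac{\sqrt{26 - 68}}{6}\right) = - 4 \left(4 - \frac{\sqrt{-42}}{6}\right) = - 4 \left(4 - \frac{i \sqrt{42}}{6}\right) = -16 + \frac{2 i \sqrt{42}}{3}$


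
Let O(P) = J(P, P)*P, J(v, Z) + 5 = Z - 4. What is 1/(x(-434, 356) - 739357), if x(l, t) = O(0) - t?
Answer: -1/739713 ≈ -1.3519e-6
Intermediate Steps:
J(v, Z) = -9 + Z (J(v, Z) = -5 + (Z - 4) = -5 + (-4 + Z) = -9 + Z)
O(P) = P*(-9 + P) (O(P) = (-9 + P)*P = P*(-9 + P))
x(l, t) = -t (x(l, t) = 0*(-9 + 0) - t = 0*(-9) - t = 0 - t = -t)
1/(x(-434, 356) - 739357) = 1/(-1*356 - 739357) = 1/(-356 - 739357) = 1/(-739713) = -1/739713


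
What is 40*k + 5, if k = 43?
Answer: 1725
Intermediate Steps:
40*k + 5 = 40*43 + 5 = 1720 + 5 = 1725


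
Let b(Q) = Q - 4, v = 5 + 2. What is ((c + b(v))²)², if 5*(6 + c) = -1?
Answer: 65536/625 ≈ 104.86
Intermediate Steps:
v = 7
b(Q) = -4 + Q
c = -31/5 (c = -6 + (⅕)*(-1) = -6 - ⅕ = -31/5 ≈ -6.2000)
((c + b(v))²)² = ((-31/5 + (-4 + 7))²)² = ((-31/5 + 3)²)² = ((-16/5)²)² = (256/25)² = 65536/625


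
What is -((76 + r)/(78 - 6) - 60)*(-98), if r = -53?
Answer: -210553/36 ≈ -5848.7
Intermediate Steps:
-((76 + r)/(78 - 6) - 60)*(-98) = -((76 - 53)/(78 - 6) - 60)*(-98) = -(23/72 - 60)*(-98) = -(-4297)*(-98)/72 = -1*210553/36 = -210553/36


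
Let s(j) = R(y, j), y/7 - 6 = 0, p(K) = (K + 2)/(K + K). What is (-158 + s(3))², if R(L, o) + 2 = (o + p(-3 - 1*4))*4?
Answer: 1052676/49 ≈ 21483.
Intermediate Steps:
p(K) = (2 + K)/(2*K) (p(K) = (2 + K)/((2*K)) = (2 + K)*(1/(2*K)) = (2 + K)/(2*K))
y = 42 (y = 42 + 7*0 = 42 + 0 = 42)
R(L, o) = -4/7 + 4*o (R(L, o) = -2 + (o + (2 + (-3 - 1*4))/(2*(-3 - 1*4)))*4 = -2 + (o + (2 + (-3 - 4))/(2*(-3 - 4)))*4 = -2 + (o + (½)*(2 - 7)/(-7))*4 = -2 + (o + (½)*(-⅐)*(-5))*4 = -2 + (o + 5/14)*4 = -2 + (5/14 + o)*4 = -2 + (10/7 + 4*o) = -4/7 + 4*o)
s(j) = -4/7 + 4*j
(-158 + s(3))² = (-158 + (-4/7 + 4*3))² = (-158 + (-4/7 + 12))² = (-158 + 80/7)² = (-1026/7)² = 1052676/49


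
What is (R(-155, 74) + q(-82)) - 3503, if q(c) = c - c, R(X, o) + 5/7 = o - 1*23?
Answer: -24169/7 ≈ -3452.7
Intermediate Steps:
R(X, o) = -166/7 + o (R(X, o) = -5/7 + (o - 1*23) = -5/7 + (o - 23) = -5/7 + (-23 + o) = -166/7 + o)
q(c) = 0
(R(-155, 74) + q(-82)) - 3503 = ((-166/7 + 74) + 0) - 3503 = (352/7 + 0) - 3503 = 352/7 - 3503 = -24169/7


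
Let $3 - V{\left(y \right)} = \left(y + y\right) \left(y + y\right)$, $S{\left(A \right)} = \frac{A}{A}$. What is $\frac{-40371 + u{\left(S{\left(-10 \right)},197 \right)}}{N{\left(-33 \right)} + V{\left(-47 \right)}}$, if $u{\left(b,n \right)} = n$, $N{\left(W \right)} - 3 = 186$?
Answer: $\frac{20087}{4322} \approx 4.6476$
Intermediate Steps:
$S{\left(A \right)} = 1$
$N{\left(W \right)} = 189$ ($N{\left(W \right)} = 3 + 186 = 189$)
$V{\left(y \right)} = 3 - 4 y^{2}$ ($V{\left(y \right)} = 3 - \left(y + y\right) \left(y + y\right) = 3 - 2 y 2 y = 3 - 4 y^{2}$)
$\frac{-40371 + u{\left(S{\left(-10 \right)},197 \right)}}{N{\left(-33 \right)} + V{\left(-47 \right)}} = \frac{-40371 + 197}{189 + \left(3 - 4 \left(-47\right)^{2}\right)} = - \frac{40174}{189 + \left(3 - 8836\right)} = - \frac{40174}{189 - 8833} = - \frac{40174}{-8644} = \left(-40174\right) \left(- \frac{1}{8644}\right) = \frac{20087}{4322}$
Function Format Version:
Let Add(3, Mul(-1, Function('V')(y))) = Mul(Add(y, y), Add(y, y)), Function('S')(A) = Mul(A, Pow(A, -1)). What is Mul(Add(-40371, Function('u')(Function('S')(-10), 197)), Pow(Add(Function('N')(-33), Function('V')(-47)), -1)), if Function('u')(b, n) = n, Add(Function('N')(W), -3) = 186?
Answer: Rational(20087, 4322) ≈ 4.6476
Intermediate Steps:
Function('S')(A) = 1
Function('N')(W) = 189 (Function('N')(W) = Add(3, 186) = 189)
Function('V')(y) = Add(3, Mul(-4, Pow(y, 2))) (Function('V')(y) = Add(3, Mul(-1, Mul(Add(y, y), Add(y, y)))) = Add(3, Mul(-1, Mul(Mul(2, y), Mul(2, y)))) = Add(3, Mul(-1, Mul(4, Pow(y, 2)))) = Add(3, Mul(-4, Pow(y, 2))))
Mul(Add(-40371, Function('u')(Function('S')(-10), 197)), Pow(Add(Function('N')(-33), Function('V')(-47)), -1)) = Mul(Add(-40371, 197), Pow(Add(189, Add(3, Mul(-4, Pow(-47, 2)))), -1)) = Mul(-40174, Pow(Add(189, Add(3, Mul(-4, 2209))), -1)) = Mul(-40174, Pow(Add(189, Add(3, -8836)), -1)) = Mul(-40174, Pow(Add(189, -8833), -1)) = Mul(-40174, Pow(-8644, -1)) = Mul(-40174, Rational(-1, 8644)) = Rational(20087, 4322)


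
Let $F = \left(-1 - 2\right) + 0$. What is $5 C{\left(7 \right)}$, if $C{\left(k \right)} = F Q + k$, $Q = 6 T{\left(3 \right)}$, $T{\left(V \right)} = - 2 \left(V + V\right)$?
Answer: $1115$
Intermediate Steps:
$T{\left(V \right)} = - 4 V$ ($T{\left(V \right)} = - 2 \cdot 2 V = - 4 V$)
$F = -3$ ($F = -3 + 0 = -3$)
$Q = -72$ ($Q = 6 \left(\left(-4\right) 3\right) = 6 \left(-12\right) = -72$)
$C{\left(k \right)} = 216 + k$ ($C{\left(k \right)} = \left(-3\right) \left(-72\right) + k = 216 + k$)
$5 C{\left(7 \right)} = 5 \left(216 + 7\right) = 5 \cdot 223 = 1115$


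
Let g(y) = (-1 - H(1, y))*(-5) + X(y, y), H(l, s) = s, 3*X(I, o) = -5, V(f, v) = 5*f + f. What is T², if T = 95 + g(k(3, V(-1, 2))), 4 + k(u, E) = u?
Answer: 78400/9 ≈ 8711.1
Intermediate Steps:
V(f, v) = 6*f
X(I, o) = -5/3 (X(I, o) = (⅓)*(-5) = -5/3)
k(u, E) = -4 + u
g(y) = 10/3 + 5*y (g(y) = (-1 - y)*(-5) - 5/3 = (5 + 5*y) - 5/3 = 10/3 + 5*y)
T = 280/3 (T = 95 + (10/3 + 5*(-4 + 3)) = 95 + (10/3 + 5*(-1)) = 95 + (10/3 - 5) = 95 - 5/3 = 280/3 ≈ 93.333)
T² = (280/3)² = 78400/9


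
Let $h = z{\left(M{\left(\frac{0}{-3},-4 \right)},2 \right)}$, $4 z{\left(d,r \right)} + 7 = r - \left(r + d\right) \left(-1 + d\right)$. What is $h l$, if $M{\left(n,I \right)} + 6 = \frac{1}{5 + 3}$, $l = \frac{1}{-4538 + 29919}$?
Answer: $- \frac{2025}{6497536} \approx -0.00031166$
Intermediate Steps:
$l = \frac{1}{25381} \approx 3.94 \cdot 10^{-5}$
$M{\left(n,I \right)} = - \frac{47}{8}$ ($M{\left(n,I \right)} = -6 + \frac{1}{5 + 3} = -6 + \frac{1}{8} = - \frac{47}{8}$)
$z{\left(d,r \right)} = - \frac{7}{4} + \frac{r}{4} - \frac{\left(-1 + d\right) \left(d + r\right)}{4}$ ($z{\left(d,r \right)} = - \frac{7}{4} + \frac{r - \left(r + d\right) \left(-1 + d\right)}{4} = - \frac{7}{4} + \frac{r - \left(d + r\right) \left(-1 + d\right)}{4} = - \frac{7}{4} + \frac{r - \left(-1 + d\right) \left(d + r\right)}{4} = - \frac{7}{4} + \left(\frac{r}{4} - \frac{\left(-1 + d\right) \left(d + r\right)}{4}\right) = - \frac{7}{4} + \frac{r}{4} - \frac{\left(-1 + d\right) \left(d + r\right)}{4}$)
$h = - \frac{2025}{256}$ ($h = - \frac{7}{4} + \frac{1}{2} \cdot 2 - \frac{\left(- \frac{47}{8}\right)^{2}}{4} + \frac{1}{4} \left(- \frac{47}{8}\right) - \left(- \frac{47}{32}\right) 2 = - \frac{7}{4} + 1 - \frac{2209}{256} - \frac{47}{32} + \frac{47}{16} = - \frac{2025}{256} \approx -7.9102$)
$h l = \left(- \frac{2025}{256}\right) \frac{1}{25381} = - \frac{2025}{6497536}$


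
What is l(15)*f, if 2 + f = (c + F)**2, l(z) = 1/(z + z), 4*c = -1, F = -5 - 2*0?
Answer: 409/480 ≈ 0.85208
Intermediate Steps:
F = -5 (F = -5 + 0 = -5)
c = -1/4 (c = (1/4)*(-1) = -1/4 ≈ -0.25000)
l(z) = 1/(2*z)
f = 409/16 (f = -2 + (-1/4 - 5)**2 = -2 + (-21/4)**2 = -2 + 441/16 = 409/16 ≈ 25.563)
l(15)*f = ((1/2)/15)*(409/16) = ((1/2)*(1/15))*(409/16) = (1/30)*(409/16) = 409/480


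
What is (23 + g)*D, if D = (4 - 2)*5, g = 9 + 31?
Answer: 630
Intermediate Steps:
g = 40
D = 10 (D = 2*5 = 10)
(23 + g)*D = (23 + 40)*10 = 63*10 = 630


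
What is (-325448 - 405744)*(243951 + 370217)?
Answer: -449074728256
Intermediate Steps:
(-325448 - 405744)*(243951 + 370217) = -731192*614168 = -449074728256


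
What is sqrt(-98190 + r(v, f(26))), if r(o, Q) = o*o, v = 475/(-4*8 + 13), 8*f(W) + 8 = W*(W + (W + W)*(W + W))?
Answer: I*sqrt(97565) ≈ 312.35*I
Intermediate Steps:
f(W) = -1 + W*(W + 4*W**2)/8 (f(W) = -1 + (W*(W + (W + W)*(W + W)))/8 = -1 + (W*(W + (2*W)*(2*W)))/8 = -1 + (W*(W + 4*W**2))/8 = -1 + W*(W + 4*W**2)/8)
v = -25 (v = 475/(-32 + 13) = 475/(-19) = 475*(-1/19) = -25)
r(o, Q) = o**2
sqrt(-98190 + r(v, f(26))) = sqrt(-98190 + (-25)**2) = sqrt(-98190 + 625) = sqrt(-97565) = I*sqrt(97565)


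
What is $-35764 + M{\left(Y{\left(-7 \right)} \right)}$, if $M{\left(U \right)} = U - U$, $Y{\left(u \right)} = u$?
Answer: $-35764$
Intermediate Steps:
$M{\left(U \right)} = 0$
$-35764 + M{\left(Y{\left(-7 \right)} \right)} = -35764 + 0 = -35764$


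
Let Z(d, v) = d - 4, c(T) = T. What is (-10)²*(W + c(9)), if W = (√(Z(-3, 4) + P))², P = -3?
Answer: -100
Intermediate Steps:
Z(d, v) = -4 + d
W = -10 (W = (√((-4 - 3) - 3))² = (√(-7 - 3))² = (√(-10))² = (I*√10)² = -10)
(-10)²*(W + c(9)) = (-10)²*(-10 + 9) = 100*(-1) = -100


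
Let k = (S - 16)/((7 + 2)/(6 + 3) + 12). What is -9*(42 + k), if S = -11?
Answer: -4671/13 ≈ -359.31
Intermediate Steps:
k = -27/13 (k = (-11 - 16)/((7 + 2)/(6 + 3) + 12) = -27/(9/9 + 12) = -27/(9*(⅑) + 12) = -27/(1 + 12) = -27/13 ≈ -2.0769)
-9*(42 + k) = -9*(42 - 27/13) = -9*519/13 = -4671/13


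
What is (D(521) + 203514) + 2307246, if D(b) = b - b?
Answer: 2510760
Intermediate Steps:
D(b) = 0
(D(521) + 203514) + 2307246 = (0 + 203514) + 2307246 = 203514 + 2307246 = 2510760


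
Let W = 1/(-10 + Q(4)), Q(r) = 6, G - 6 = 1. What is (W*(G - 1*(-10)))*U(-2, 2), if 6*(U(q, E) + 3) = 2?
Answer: 34/3 ≈ 11.333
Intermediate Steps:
G = 7 (G = 6 + 1 = 7)
U(q, E) = -8/3 (U(q, E) = -3 + (⅙)*2 = -3 + ⅓ = -8/3)
W = -¼ (W = 1/(-10 + 6) = 1/(-4) = -¼ ≈ -0.25000)
(W*(G - 1*(-10)))*U(-2, 2) = -(7 - 1*(-10))/4*(-8/3) = -(7 + 10)/4*(-8/3) = -¼*17*(-8/3) = -17/4*(-8/3) = 34/3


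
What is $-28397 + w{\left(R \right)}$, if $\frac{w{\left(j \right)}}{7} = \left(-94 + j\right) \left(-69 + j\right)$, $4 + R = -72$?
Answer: $144153$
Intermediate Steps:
$R = -76$ ($R = -4 - 72 = -76$)
$w{\left(j \right)} = 7 \left(-94 + j\right) \left(-69 + j\right)$
$-28397 + w{\left(R \right)} = -28397 + \left(45402 - -86716 + 7 \left(-76\right)^{2}\right) = -28397 + \left(45402 + 86716 + 7 \cdot 5776\right) = -28397 + \left(45402 + 86716 + 40432\right) = -28397 + 172550 = 144153$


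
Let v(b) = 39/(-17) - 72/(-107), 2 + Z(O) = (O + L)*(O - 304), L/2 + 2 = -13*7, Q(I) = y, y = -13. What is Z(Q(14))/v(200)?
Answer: -38248113/983 ≈ -38910.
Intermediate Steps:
Q(I) = -13
L = -186 (L = -4 + 2*(-13*7) = -4 + 2*(-91) = -4 - 182 = -186)
Z(O) = -2 + (-304 + O)*(-186 + O) (Z(O) = -2 + (O - 186)*(O - 304) = -2 + (-186 + O)*(-304 + O) = -2 + (-304 + O)*(-186 + O))
v(b) = -2949/1819 (v(b) = 39*(-1/17) - 72*(-1/107) = -39/17 + 72/107 = -2949/1819)
Z(Q(14))/v(200) = (56542 + (-13)² - 490*(-13))/(-2949/1819) = (56542 + 169 + 6370)*(-1819/2949) = 63081*(-1819/2949) = -38248113/983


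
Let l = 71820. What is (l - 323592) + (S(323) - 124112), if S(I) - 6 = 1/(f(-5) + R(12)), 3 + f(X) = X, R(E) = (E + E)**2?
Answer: -213498703/568 ≈ -3.7588e+5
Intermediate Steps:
R(E) = 4*E**2 (R(E) = (2*E)**2 = 4*E**2)
f(X) = -3 + X
S(I) = 3409/568 (S(I) = 6 + 1/((-3 - 5) + 4*12**2) = 6 + 1/(-8 + 4*144) = 6 + 1/(-8 + 576) = 6 + 1/568 = 3409/568)
(l - 323592) + (S(323) - 124112) = (71820 - 323592) + (3409/568 - 124112) = -251772 - 70492207/568 = -213498703/568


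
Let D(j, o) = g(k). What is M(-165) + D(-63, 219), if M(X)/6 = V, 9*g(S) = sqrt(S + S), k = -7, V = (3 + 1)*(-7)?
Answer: -168 + I*sqrt(14)/9 ≈ -168.0 + 0.41574*I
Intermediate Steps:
V = -28 (V = 4*(-7) = -28)
g(S) = sqrt(2)*sqrt(S)/9 (g(S) = sqrt(S + S)/9 = sqrt(2*S)/9 = (sqrt(2)*sqrt(S))/9 = sqrt(2)*sqrt(S)/9)
M(X) = -168 (M(X) = 6*(-28) = -168)
D(j, o) = I*sqrt(14)/9 (D(j, o) = sqrt(2)*sqrt(-7)/9 = sqrt(2)*(I*sqrt(7))/9 = I*sqrt(14)/9)
M(-165) + D(-63, 219) = -168 + I*sqrt(14)/9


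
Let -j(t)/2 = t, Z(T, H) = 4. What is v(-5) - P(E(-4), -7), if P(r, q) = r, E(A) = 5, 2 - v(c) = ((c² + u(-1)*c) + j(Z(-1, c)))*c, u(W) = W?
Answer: 107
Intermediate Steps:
j(t) = -2*t
v(c) = 2 - c*(-8 + c² - c) (v(c) = 2 - ((c² - c) - 2*4)*c = 2 - ((c² - c) - 8)*c = 2 - (-8 + c² - c)*c = 2 - c*(-8 + c² - c))
v(-5) - P(E(-4), -7) = (2 + (-5)² - 1*(-5)³ + 8*(-5)) - 1*5 = (2 + 25 - 1*(-125) - 40) - 5 = (2 + 25 + 125 - 40) - 5 = 112 - 5 = 107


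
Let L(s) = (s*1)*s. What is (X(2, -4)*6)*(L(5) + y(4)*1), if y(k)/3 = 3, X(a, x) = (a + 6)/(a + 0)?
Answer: 816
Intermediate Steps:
X(a, x) = (6 + a)/a
y(k) = 9 (y(k) = 3*3 = 9)
L(s) = s² (L(s) = s*s = s²)
(X(2, -4)*6)*(L(5) + y(4)*1) = (((6 + 2)/2)*6)*(5² + 9*1) = (((½)*8)*6)*(25 + 9) = (4*6)*34 = 24*34 = 816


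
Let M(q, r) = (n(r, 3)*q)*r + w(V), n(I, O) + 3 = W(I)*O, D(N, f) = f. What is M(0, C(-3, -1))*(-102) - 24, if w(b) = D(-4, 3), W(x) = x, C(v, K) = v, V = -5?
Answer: -330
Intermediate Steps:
w(b) = 3
n(I, O) = -3 + I*O
M(q, r) = 3 + q*r*(-3 + 3*r) (M(q, r) = ((-3 + r*3)*q)*r + 3 = ((-3 + 3*r)*q)*r + 3 = (q*(-3 + 3*r))*r + 3 = q*r*(-3 + 3*r) + 3 = 3 + q*r*(-3 + 3*r))
M(0, C(-3, -1))*(-102) - 24 = (3 + 3*0*(-3)*(-1 - 3))*(-102) - 24 = (3 + 3*0*(-3)*(-4))*(-102) - 24 = (3 + 0)*(-102) - 24 = 3*(-102) - 24 = -306 - 24 = -330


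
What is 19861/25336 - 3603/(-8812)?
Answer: 66575185/55815208 ≈ 1.1928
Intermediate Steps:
19861/25336 - 3603/(-8812) = 19861*(1/25336) - 3603*(-1/8812) = 19861/25336 + 3603/8812 = 66575185/55815208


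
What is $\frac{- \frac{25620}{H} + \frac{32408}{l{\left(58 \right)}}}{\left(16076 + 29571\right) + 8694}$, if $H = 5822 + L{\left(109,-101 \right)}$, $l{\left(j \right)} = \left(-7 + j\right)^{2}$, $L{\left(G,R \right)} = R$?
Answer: $\frac{39589516}{269537174487} \approx 0.00014688$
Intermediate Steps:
$H = 5721$ ($H = 5822 - 101 = 5721$)
$\frac{- \frac{25620}{H} + \frac{32408}{l{\left(58 \right)}}}{\left(16076 + 29571\right) + 8694} = \frac{- \frac{25620}{5721} + \frac{32408}{\left(-7 + 58\right)^{2}}}{\left(16076 + 29571\right) + 8694} = \frac{\left(-25620\right) \frac{1}{5721} + \frac{32408}{51^{2}}}{45647 + 8694} = \frac{- \frac{8540}{1907} + \frac{32408}{2601}}{54341} = \left(- \frac{8540}{1907} + 32408 \cdot \frac{1}{2601}\right) \frac{1}{54341} = \left(- \frac{8540}{1907} + \frac{32408}{2601}\right) \frac{1}{54341} = \frac{39589516}{4960107} \cdot \frac{1}{54341} = \frac{39589516}{269537174487}$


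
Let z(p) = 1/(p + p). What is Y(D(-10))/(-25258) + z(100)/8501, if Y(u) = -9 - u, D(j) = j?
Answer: -837471/21471825800 ≈ -3.9003e-5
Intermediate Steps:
z(p) = 1/(2*p)
Y(D(-10))/(-25258) + z(100)/8501 = (-9 - 1*(-10))/(-25258) + ((1/2)/100)/8501 = (-9 + 10)*(-1/25258) + ((1/2)*(1/100))*(1/8501) = 1*(-1/25258) + (1/200)*(1/8501) = -1/25258 + 1/1700200 = -837471/21471825800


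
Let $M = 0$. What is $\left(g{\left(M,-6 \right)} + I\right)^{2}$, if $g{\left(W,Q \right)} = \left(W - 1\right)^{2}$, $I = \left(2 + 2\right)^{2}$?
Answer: $289$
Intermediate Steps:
$I = 16$ ($I = 4^{2} = 16$)
$g{\left(W,Q \right)} = \left(-1 + W\right)^{2}$
$\left(g{\left(M,-6 \right)} + I\right)^{2} = \left(\left(-1 + 0\right)^{2} + 16\right)^{2} = \left(\left(-1\right)^{2} + 16\right)^{2} = \left(1 + 16\right)^{2} = 17^{2} = 289$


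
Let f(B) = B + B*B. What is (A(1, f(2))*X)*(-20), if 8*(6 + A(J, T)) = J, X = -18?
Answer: -2115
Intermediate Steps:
f(B) = B + B²
A(J, T) = -6 + J/8
(A(1, f(2))*X)*(-20) = ((-6 + (⅛)*1)*(-18))*(-20) = ((-6 + ⅛)*(-18))*(-20) = -47/8*(-18)*(-20) = (423/4)*(-20) = -2115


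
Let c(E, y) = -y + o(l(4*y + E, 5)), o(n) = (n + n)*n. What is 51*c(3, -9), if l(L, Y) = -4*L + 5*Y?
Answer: 2514657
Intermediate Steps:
o(n) = 2*n² (o(n) = (2*n)*n = 2*n²)
c(E, y) = -y + 2*(25 - 16*y - 4*E)² (c(E, y) = -y + 2*(-4*(4*y + E) + 5*5)² = -y + 2*(-4*(E + 4*y) + 25)² = -y + 2*((-16*y - 4*E) + 25)² = -y + 2*(25 - 16*y - 4*E)²)
51*c(3, -9) = 51*(-1*(-9) + 2*(-25 + 4*3 + 16*(-9))²) = 51*(9 + 2*(-25 + 12 - 144)²) = 51*(9 + 2*(-157)²) = 51*(9 + 2*24649) = 51*(9 + 49298) = 51*49307 = 2514657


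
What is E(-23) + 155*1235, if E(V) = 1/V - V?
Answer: 4403303/23 ≈ 1.9145e+5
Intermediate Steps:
E(-23) + 155*1235 = (1/(-23) - 1*(-23)) + 155*1235 = (-1/23 + 23) + 191425 = 528/23 + 191425 = 4403303/23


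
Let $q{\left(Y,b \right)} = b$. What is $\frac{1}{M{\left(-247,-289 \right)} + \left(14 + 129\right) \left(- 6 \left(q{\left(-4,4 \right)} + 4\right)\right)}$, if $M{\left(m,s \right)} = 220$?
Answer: $- \frac{1}{6644} \approx -0.00015051$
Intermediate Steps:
$\frac{1}{M{\left(-247,-289 \right)} + \left(14 + 129\right) \left(- 6 \left(q{\left(-4,4 \right)} + 4\right)\right)} = \frac{1}{220 + \left(14 + 129\right) \left(- 6 \left(4 + 4\right)\right)} = \frac{1}{220 + 143 \left(\left(-6\right) 8\right)} = \frac{1}{220 + 143 \left(-48\right)} = \frac{1}{220 - 6864} = \frac{1}{-6644} = - \frac{1}{6644}$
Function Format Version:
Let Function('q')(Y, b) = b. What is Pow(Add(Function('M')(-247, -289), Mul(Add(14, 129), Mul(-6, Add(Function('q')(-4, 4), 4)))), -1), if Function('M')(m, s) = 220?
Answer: Rational(-1, 6644) ≈ -0.00015051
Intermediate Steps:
Pow(Add(Function('M')(-247, -289), Mul(Add(14, 129), Mul(-6, Add(Function('q')(-4, 4), 4)))), -1) = Pow(Add(220, Mul(Add(14, 129), Mul(-6, Add(4, 4)))), -1) = Pow(Add(220, Mul(143, Mul(-6, 8))), -1) = Pow(Add(220, Mul(143, -48)), -1) = Pow(Add(220, -6864), -1) = Pow(-6644, -1) = Rational(-1, 6644)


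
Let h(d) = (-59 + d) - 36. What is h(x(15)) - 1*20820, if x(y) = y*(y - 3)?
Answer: -20735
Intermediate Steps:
x(y) = y*(-3 + y)
h(d) = -95 + d
h(x(15)) - 1*20820 = (-95 + 15*(-3 + 15)) - 1*20820 = (-95 + 15*12) - 20820 = (-95 + 180) - 20820 = 85 - 20820 = -20735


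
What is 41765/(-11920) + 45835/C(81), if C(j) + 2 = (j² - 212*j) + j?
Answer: -49311109/6277072 ≈ -7.8558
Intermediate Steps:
C(j) = -2 + j² - 211*j (C(j) = -2 + ((j² - 212*j) + j) = -2 + (j² - 211*j) = -2 + j² - 211*j)
41765/(-11920) + 45835/C(81) = 41765/(-11920) + 45835/(-2 + 81² - 211*81) = 41765*(-1/11920) + 45835/(-2 + 6561 - 17091) = -8353/2384 + 45835/(-10532) = -8353/2384 + 45835*(-1/10532) = -8353/2384 - 45835/10532 = -49311109/6277072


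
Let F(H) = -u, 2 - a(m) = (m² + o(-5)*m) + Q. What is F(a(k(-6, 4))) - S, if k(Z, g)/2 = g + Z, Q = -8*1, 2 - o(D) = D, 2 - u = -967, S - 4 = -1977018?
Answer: 1976045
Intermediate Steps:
S = -1977014 (S = 4 - 1977018 = -1977014)
u = 969 (u = 2 - 1*(-967) = 2 + 967 = 969)
o(D) = 2 - D
Q = -8
k(Z, g) = 2*Z + 2*g (k(Z, g) = 2*(g + Z) = 2*(Z + g) = 2*Z + 2*g)
a(m) = 10 - m² - 7*m (a(m) = 2 - ((m² + (2 - 1*(-5))*m) - 8) = 2 - ((m² + (2 + 5)*m) - 8) = 2 - ((m² + 7*m) - 8) = 2 - (-8 + m² + 7*m) = 2 + (8 - m² - 7*m) = 10 - m² - 7*m)
F(H) = -969 (F(H) = -1*969 = -969)
F(a(k(-6, 4))) - S = -969 - 1*(-1977014) = -969 + 1977014 = 1976045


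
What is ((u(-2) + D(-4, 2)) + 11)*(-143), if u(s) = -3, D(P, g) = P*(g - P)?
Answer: 2288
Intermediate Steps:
((u(-2) + D(-4, 2)) + 11)*(-143) = ((-3 - 4*(2 - 1*(-4))) + 11)*(-143) = ((-3 - 4*(2 + 4)) + 11)*(-143) = ((-3 - 4*6) + 11)*(-143) = ((-3 - 24) + 11)*(-143) = (-27 + 11)*(-143) = -16*(-143) = 2288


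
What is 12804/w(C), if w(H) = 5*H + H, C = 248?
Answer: 1067/124 ≈ 8.6048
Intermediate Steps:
w(H) = 6*H
12804/w(C) = 12804/((6*248)) = 12804/1488 = 12804*(1/1488) = 1067/124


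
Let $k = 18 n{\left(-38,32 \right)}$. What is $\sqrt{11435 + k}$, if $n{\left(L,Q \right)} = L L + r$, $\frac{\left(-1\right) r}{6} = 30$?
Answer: $\sqrt{34187} \approx 184.9$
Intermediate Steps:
$r = -180$ ($r = \left(-6\right) 30 = -180$)
$n{\left(L,Q \right)} = -180 + L^{2}$ ($n{\left(L,Q \right)} = L L - 180 = L^{2} - 180 = -180 + L^{2}$)
$k = 22752$ ($k = 18 \left(-180 + \left(-38\right)^{2}\right) = 18 \left(-180 + 1444\right) = 18 \cdot 1264 = 22752$)
$\sqrt{11435 + k} = \sqrt{11435 + 22752} = \sqrt{34187}$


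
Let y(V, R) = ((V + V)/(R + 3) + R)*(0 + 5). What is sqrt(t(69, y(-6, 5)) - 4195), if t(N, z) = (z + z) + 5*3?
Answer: I*sqrt(4145) ≈ 64.382*I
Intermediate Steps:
y(V, R) = 5*R + 10*V/(3 + R) (y(V, R) = ((2*V)/(3 + R) + R)*5 = (2*V/(3 + R) + R)*5 = (R + 2*V/(3 + R))*5 = 5*R + 10*V/(3 + R))
t(N, z) = 15 + 2*z (t(N, z) = 2*z + 15 = 15 + 2*z)
sqrt(t(69, y(-6, 5)) - 4195) = sqrt((15 + 2*(5*(5**2 + 2*(-6) + 3*5)/(3 + 5))) - 4195) = sqrt((15 + 2*(5*(25 - 12 + 15)/8)) - 4195) = sqrt((15 + 2*(5*(1/8)*28)) - 4195) = sqrt((15 + 2*(35/2)) - 4195) = sqrt((15 + 35) - 4195) = sqrt(50 - 4195) = sqrt(-4145) = I*sqrt(4145)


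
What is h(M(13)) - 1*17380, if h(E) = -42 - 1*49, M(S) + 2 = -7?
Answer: -17471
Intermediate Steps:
M(S) = -9 (M(S) = -2 - 7 = -9)
h(E) = -91 (h(E) = -42 - 49 = -91)
h(M(13)) - 1*17380 = -91 - 1*17380 = -91 - 17380 = -17471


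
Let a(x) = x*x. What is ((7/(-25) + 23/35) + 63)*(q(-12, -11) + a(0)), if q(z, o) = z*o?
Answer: 1464012/175 ≈ 8365.8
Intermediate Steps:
a(x) = x²
q(z, o) = o*z
((7/(-25) + 23/35) + 63)*(q(-12, -11) + a(0)) = ((7/(-25) + 23/35) + 63)*(-11*(-12) + 0²) = ((7*(-1/25) + 23*(1/35)) + 63)*(132 + 0) = ((-7/25 + 23/35) + 63)*132 = (66/175 + 63)*132 = (11091/175)*132 = 1464012/175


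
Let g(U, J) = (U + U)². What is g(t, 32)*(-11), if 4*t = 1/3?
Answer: -11/36 ≈ -0.30556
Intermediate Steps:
t = 1/12 (t = (¼)/3 = (¼)*(⅓) = 1/12 ≈ 0.083333)
g(U, J) = 4*U² (g(U, J) = (2*U)² = 4*U²)
g(t, 32)*(-11) = (4*(1/12)²)*(-11) = (4*(1/144))*(-11) = (1/36)*(-11) = -11/36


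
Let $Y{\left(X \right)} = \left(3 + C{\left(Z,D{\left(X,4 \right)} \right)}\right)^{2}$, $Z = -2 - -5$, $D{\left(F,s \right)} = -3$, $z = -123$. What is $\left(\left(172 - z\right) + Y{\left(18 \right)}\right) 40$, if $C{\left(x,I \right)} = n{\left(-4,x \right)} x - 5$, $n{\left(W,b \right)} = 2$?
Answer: $12440$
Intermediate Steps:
$Z = 3$ ($Z = -2 + 5 = 3$)
$C{\left(x,I \right)} = -5 + 2 x$ ($C{\left(x,I \right)} = 2 x - 5 = -5 + 2 x$)
$Y{\left(X \right)} = 16$ ($Y{\left(X \right)} = \left(3 + \left(-5 + 2 \cdot 3\right)\right)^{2} = \left(3 + \left(-5 + 6\right)\right)^{2} = \left(3 + 1\right)^{2} = 4^{2} = 16$)
$\left(\left(172 - z\right) + Y{\left(18 \right)}\right) 40 = \left(\left(172 - -123\right) + 16\right) 40 = \left(\left(172 + 123\right) + 16\right) 40 = \left(295 + 16\right) 40 = 311 \cdot 40 = 12440$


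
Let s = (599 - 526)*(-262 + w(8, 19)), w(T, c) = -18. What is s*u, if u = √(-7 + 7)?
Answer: 0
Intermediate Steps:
u = 0 (u = √0 = 0)
s = -20440 (s = (599 - 526)*(-262 - 18) = 73*(-280) = -20440)
s*u = -20440*0 = 0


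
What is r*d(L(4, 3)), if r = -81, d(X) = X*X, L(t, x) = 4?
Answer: -1296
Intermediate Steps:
d(X) = X²
r*d(L(4, 3)) = -81*4² = -81*16 = -1296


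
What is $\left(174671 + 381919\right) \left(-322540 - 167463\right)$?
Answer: $-272730769770$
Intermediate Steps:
$\left(174671 + 381919\right) \left(-322540 - 167463\right) = 556590 \left(-490003\right) = -272730769770$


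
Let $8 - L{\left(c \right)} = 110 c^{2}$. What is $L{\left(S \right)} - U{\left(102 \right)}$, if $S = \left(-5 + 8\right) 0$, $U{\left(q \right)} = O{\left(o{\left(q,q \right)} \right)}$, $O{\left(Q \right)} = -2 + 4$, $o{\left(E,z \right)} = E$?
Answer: $6$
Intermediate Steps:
$O{\left(Q \right)} = 2$
$U{\left(q \right)} = 2$
$S = 0$ ($S = 3 \cdot 0 = 0$)
$L{\left(c \right)} = 8 - 110 c^{2}$
$L{\left(S \right)} - U{\left(102 \right)} = \left(8 - 110 \cdot 0^{2}\right) - 2 = \left(8 - 0\right) - 2 = \left(8 + 0\right) - 2 = 8 - 2 = 6$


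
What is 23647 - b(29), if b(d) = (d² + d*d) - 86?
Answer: 22051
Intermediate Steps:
b(d) = -86 + 2*d² (b(d) = (d² + d²) - 86 = 2*d² - 86 = -86 + 2*d²)
23647 - b(29) = 23647 - (-86 + 2*29²) = 23647 - (-86 + 2*841) = 23647 - (-86 + 1682) = 23647 - 1*1596 = 23647 - 1596 = 22051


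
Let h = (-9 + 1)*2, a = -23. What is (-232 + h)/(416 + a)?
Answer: -248/393 ≈ -0.63104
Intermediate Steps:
h = -16 (h = -8*2 = -16)
(-232 + h)/(416 + a) = (-232 - 16)/(416 - 23) = -248/393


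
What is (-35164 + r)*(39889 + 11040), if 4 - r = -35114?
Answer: -2342734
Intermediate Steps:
r = 35118 (r = 4 - 1*(-35114) = 4 + 35114 = 35118)
(-35164 + r)*(39889 + 11040) = (-35164 + 35118)*(39889 + 11040) = -46*50929 = -2342734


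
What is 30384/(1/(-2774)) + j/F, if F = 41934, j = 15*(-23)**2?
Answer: -1178138746603/13978 ≈ -8.4285e+7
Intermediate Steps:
j = 7935 (j = 15*529 = 7935)
30384/(1/(-2774)) + j/F = 30384/(1/(-2774)) + 7935/41934 = 30384/(-1/2774) + 7935*(1/41934) = 30384*(-2774) + 2645/13978 = -84285216 + 2645/13978 = -1178138746603/13978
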